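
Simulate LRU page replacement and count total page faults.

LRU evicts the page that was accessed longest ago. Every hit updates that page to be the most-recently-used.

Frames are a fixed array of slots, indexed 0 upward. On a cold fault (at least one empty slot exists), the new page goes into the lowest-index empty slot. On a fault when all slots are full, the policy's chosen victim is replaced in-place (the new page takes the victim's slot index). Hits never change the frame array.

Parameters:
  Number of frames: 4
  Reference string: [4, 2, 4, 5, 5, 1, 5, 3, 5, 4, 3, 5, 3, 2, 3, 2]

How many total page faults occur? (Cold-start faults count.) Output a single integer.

Step 0: ref 4 → FAULT, frames=[4,-,-,-]
Step 1: ref 2 → FAULT, frames=[4,2,-,-]
Step 2: ref 4 → HIT, frames=[4,2,-,-]
Step 3: ref 5 → FAULT, frames=[4,2,5,-]
Step 4: ref 5 → HIT, frames=[4,2,5,-]
Step 5: ref 1 → FAULT, frames=[4,2,5,1]
Step 6: ref 5 → HIT, frames=[4,2,5,1]
Step 7: ref 3 → FAULT (evict 2), frames=[4,3,5,1]
Step 8: ref 5 → HIT, frames=[4,3,5,1]
Step 9: ref 4 → HIT, frames=[4,3,5,1]
Step 10: ref 3 → HIT, frames=[4,3,5,1]
Step 11: ref 5 → HIT, frames=[4,3,5,1]
Step 12: ref 3 → HIT, frames=[4,3,5,1]
Step 13: ref 2 → FAULT (evict 1), frames=[4,3,5,2]
Step 14: ref 3 → HIT, frames=[4,3,5,2]
Step 15: ref 2 → HIT, frames=[4,3,5,2]
Total faults: 6

Answer: 6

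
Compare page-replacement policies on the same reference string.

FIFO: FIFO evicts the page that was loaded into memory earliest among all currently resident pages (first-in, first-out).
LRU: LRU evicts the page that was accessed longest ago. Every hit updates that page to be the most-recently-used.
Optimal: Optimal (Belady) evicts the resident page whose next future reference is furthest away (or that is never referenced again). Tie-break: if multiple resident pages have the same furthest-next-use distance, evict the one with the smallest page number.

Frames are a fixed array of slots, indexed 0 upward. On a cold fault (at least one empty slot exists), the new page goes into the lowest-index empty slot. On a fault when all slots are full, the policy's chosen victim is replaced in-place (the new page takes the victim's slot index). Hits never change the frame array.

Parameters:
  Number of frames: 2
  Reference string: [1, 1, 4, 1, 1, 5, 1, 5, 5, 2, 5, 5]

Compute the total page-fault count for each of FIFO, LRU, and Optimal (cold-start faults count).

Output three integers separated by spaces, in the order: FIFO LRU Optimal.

Answer: 6 4 4

Derivation:
--- FIFO ---
  step 0: ref 1 -> FAULT, frames=[1,-] (faults so far: 1)
  step 1: ref 1 -> HIT, frames=[1,-] (faults so far: 1)
  step 2: ref 4 -> FAULT, frames=[1,4] (faults so far: 2)
  step 3: ref 1 -> HIT, frames=[1,4] (faults so far: 2)
  step 4: ref 1 -> HIT, frames=[1,4] (faults so far: 2)
  step 5: ref 5 -> FAULT, evict 1, frames=[5,4] (faults so far: 3)
  step 6: ref 1 -> FAULT, evict 4, frames=[5,1] (faults so far: 4)
  step 7: ref 5 -> HIT, frames=[5,1] (faults so far: 4)
  step 8: ref 5 -> HIT, frames=[5,1] (faults so far: 4)
  step 9: ref 2 -> FAULT, evict 5, frames=[2,1] (faults so far: 5)
  step 10: ref 5 -> FAULT, evict 1, frames=[2,5] (faults so far: 6)
  step 11: ref 5 -> HIT, frames=[2,5] (faults so far: 6)
  FIFO total faults: 6
--- LRU ---
  step 0: ref 1 -> FAULT, frames=[1,-] (faults so far: 1)
  step 1: ref 1 -> HIT, frames=[1,-] (faults so far: 1)
  step 2: ref 4 -> FAULT, frames=[1,4] (faults so far: 2)
  step 3: ref 1 -> HIT, frames=[1,4] (faults so far: 2)
  step 4: ref 1 -> HIT, frames=[1,4] (faults so far: 2)
  step 5: ref 5 -> FAULT, evict 4, frames=[1,5] (faults so far: 3)
  step 6: ref 1 -> HIT, frames=[1,5] (faults so far: 3)
  step 7: ref 5 -> HIT, frames=[1,5] (faults so far: 3)
  step 8: ref 5 -> HIT, frames=[1,5] (faults so far: 3)
  step 9: ref 2 -> FAULT, evict 1, frames=[2,5] (faults so far: 4)
  step 10: ref 5 -> HIT, frames=[2,5] (faults so far: 4)
  step 11: ref 5 -> HIT, frames=[2,5] (faults so far: 4)
  LRU total faults: 4
--- Optimal ---
  step 0: ref 1 -> FAULT, frames=[1,-] (faults so far: 1)
  step 1: ref 1 -> HIT, frames=[1,-] (faults so far: 1)
  step 2: ref 4 -> FAULT, frames=[1,4] (faults so far: 2)
  step 3: ref 1 -> HIT, frames=[1,4] (faults so far: 2)
  step 4: ref 1 -> HIT, frames=[1,4] (faults so far: 2)
  step 5: ref 5 -> FAULT, evict 4, frames=[1,5] (faults so far: 3)
  step 6: ref 1 -> HIT, frames=[1,5] (faults so far: 3)
  step 7: ref 5 -> HIT, frames=[1,5] (faults so far: 3)
  step 8: ref 5 -> HIT, frames=[1,5] (faults so far: 3)
  step 9: ref 2 -> FAULT, evict 1, frames=[2,5] (faults so far: 4)
  step 10: ref 5 -> HIT, frames=[2,5] (faults so far: 4)
  step 11: ref 5 -> HIT, frames=[2,5] (faults so far: 4)
  Optimal total faults: 4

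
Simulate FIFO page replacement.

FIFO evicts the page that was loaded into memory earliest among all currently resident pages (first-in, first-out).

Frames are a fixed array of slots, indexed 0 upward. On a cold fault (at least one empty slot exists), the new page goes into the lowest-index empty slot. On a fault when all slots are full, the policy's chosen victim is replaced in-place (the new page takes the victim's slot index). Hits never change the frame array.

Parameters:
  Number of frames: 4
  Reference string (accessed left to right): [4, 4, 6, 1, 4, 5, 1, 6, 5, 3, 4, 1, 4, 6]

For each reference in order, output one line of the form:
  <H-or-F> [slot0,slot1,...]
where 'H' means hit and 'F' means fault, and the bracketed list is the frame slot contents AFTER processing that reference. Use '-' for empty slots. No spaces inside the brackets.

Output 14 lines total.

F [4,-,-,-]
H [4,-,-,-]
F [4,6,-,-]
F [4,6,1,-]
H [4,6,1,-]
F [4,6,1,5]
H [4,6,1,5]
H [4,6,1,5]
H [4,6,1,5]
F [3,6,1,5]
F [3,4,1,5]
H [3,4,1,5]
H [3,4,1,5]
F [3,4,6,5]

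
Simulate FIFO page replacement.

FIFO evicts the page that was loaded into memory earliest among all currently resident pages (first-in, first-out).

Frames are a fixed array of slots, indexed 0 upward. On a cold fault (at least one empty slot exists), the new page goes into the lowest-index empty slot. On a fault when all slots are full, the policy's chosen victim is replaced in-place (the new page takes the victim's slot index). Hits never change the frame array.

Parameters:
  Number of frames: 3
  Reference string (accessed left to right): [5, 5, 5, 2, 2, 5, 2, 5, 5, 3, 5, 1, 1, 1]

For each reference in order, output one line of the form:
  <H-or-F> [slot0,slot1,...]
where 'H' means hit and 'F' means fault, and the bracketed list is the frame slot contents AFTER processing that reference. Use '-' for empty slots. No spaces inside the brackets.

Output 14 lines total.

F [5,-,-]
H [5,-,-]
H [5,-,-]
F [5,2,-]
H [5,2,-]
H [5,2,-]
H [5,2,-]
H [5,2,-]
H [5,2,-]
F [5,2,3]
H [5,2,3]
F [1,2,3]
H [1,2,3]
H [1,2,3]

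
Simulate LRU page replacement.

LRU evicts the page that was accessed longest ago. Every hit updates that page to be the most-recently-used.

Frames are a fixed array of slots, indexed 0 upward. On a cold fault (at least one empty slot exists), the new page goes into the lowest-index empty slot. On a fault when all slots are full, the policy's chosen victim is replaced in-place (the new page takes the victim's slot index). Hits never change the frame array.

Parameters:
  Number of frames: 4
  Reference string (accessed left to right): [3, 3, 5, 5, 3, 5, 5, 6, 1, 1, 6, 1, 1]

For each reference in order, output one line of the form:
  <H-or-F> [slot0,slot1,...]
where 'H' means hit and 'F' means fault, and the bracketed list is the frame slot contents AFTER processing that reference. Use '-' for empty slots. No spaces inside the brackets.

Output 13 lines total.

F [3,-,-,-]
H [3,-,-,-]
F [3,5,-,-]
H [3,5,-,-]
H [3,5,-,-]
H [3,5,-,-]
H [3,5,-,-]
F [3,5,6,-]
F [3,5,6,1]
H [3,5,6,1]
H [3,5,6,1]
H [3,5,6,1]
H [3,5,6,1]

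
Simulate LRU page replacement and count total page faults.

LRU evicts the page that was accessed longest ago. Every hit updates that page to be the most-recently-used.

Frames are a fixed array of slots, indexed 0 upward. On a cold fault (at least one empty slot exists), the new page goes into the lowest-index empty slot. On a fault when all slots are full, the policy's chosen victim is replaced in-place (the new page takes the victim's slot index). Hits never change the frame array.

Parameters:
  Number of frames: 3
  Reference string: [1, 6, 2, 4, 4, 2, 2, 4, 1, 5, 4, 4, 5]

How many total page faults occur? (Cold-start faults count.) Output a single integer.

Step 0: ref 1 → FAULT, frames=[1,-,-]
Step 1: ref 6 → FAULT, frames=[1,6,-]
Step 2: ref 2 → FAULT, frames=[1,6,2]
Step 3: ref 4 → FAULT (evict 1), frames=[4,6,2]
Step 4: ref 4 → HIT, frames=[4,6,2]
Step 5: ref 2 → HIT, frames=[4,6,2]
Step 6: ref 2 → HIT, frames=[4,6,2]
Step 7: ref 4 → HIT, frames=[4,6,2]
Step 8: ref 1 → FAULT (evict 6), frames=[4,1,2]
Step 9: ref 5 → FAULT (evict 2), frames=[4,1,5]
Step 10: ref 4 → HIT, frames=[4,1,5]
Step 11: ref 4 → HIT, frames=[4,1,5]
Step 12: ref 5 → HIT, frames=[4,1,5]
Total faults: 6

Answer: 6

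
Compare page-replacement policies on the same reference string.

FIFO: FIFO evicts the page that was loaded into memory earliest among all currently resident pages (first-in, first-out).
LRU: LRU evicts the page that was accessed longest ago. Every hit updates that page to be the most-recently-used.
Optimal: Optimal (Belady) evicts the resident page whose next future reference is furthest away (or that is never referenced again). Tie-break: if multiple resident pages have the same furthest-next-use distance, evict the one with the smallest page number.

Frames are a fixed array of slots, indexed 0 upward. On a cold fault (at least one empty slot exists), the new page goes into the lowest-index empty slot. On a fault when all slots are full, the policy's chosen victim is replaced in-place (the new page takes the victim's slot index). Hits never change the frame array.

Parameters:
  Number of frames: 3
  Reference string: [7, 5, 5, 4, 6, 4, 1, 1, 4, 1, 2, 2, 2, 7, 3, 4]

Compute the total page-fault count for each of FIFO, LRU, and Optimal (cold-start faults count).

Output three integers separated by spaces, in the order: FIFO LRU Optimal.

Answer: 9 9 7

Derivation:
--- FIFO ---
  step 0: ref 7 -> FAULT, frames=[7,-,-] (faults so far: 1)
  step 1: ref 5 -> FAULT, frames=[7,5,-] (faults so far: 2)
  step 2: ref 5 -> HIT, frames=[7,5,-] (faults so far: 2)
  step 3: ref 4 -> FAULT, frames=[7,5,4] (faults so far: 3)
  step 4: ref 6 -> FAULT, evict 7, frames=[6,5,4] (faults so far: 4)
  step 5: ref 4 -> HIT, frames=[6,5,4] (faults so far: 4)
  step 6: ref 1 -> FAULT, evict 5, frames=[6,1,4] (faults so far: 5)
  step 7: ref 1 -> HIT, frames=[6,1,4] (faults so far: 5)
  step 8: ref 4 -> HIT, frames=[6,1,4] (faults so far: 5)
  step 9: ref 1 -> HIT, frames=[6,1,4] (faults so far: 5)
  step 10: ref 2 -> FAULT, evict 4, frames=[6,1,2] (faults so far: 6)
  step 11: ref 2 -> HIT, frames=[6,1,2] (faults so far: 6)
  step 12: ref 2 -> HIT, frames=[6,1,2] (faults so far: 6)
  step 13: ref 7 -> FAULT, evict 6, frames=[7,1,2] (faults so far: 7)
  step 14: ref 3 -> FAULT, evict 1, frames=[7,3,2] (faults so far: 8)
  step 15: ref 4 -> FAULT, evict 2, frames=[7,3,4] (faults so far: 9)
  FIFO total faults: 9
--- LRU ---
  step 0: ref 7 -> FAULT, frames=[7,-,-] (faults so far: 1)
  step 1: ref 5 -> FAULT, frames=[7,5,-] (faults so far: 2)
  step 2: ref 5 -> HIT, frames=[7,5,-] (faults so far: 2)
  step 3: ref 4 -> FAULT, frames=[7,5,4] (faults so far: 3)
  step 4: ref 6 -> FAULT, evict 7, frames=[6,5,4] (faults so far: 4)
  step 5: ref 4 -> HIT, frames=[6,5,4] (faults so far: 4)
  step 6: ref 1 -> FAULT, evict 5, frames=[6,1,4] (faults so far: 5)
  step 7: ref 1 -> HIT, frames=[6,1,4] (faults so far: 5)
  step 8: ref 4 -> HIT, frames=[6,1,4] (faults so far: 5)
  step 9: ref 1 -> HIT, frames=[6,1,4] (faults so far: 5)
  step 10: ref 2 -> FAULT, evict 6, frames=[2,1,4] (faults so far: 6)
  step 11: ref 2 -> HIT, frames=[2,1,4] (faults so far: 6)
  step 12: ref 2 -> HIT, frames=[2,1,4] (faults so far: 6)
  step 13: ref 7 -> FAULT, evict 4, frames=[2,1,7] (faults so far: 7)
  step 14: ref 3 -> FAULT, evict 1, frames=[2,3,7] (faults so far: 8)
  step 15: ref 4 -> FAULT, evict 2, frames=[4,3,7] (faults so far: 9)
  LRU total faults: 9
--- Optimal ---
  step 0: ref 7 -> FAULT, frames=[7,-,-] (faults so far: 1)
  step 1: ref 5 -> FAULT, frames=[7,5,-] (faults so far: 2)
  step 2: ref 5 -> HIT, frames=[7,5,-] (faults so far: 2)
  step 3: ref 4 -> FAULT, frames=[7,5,4] (faults so far: 3)
  step 4: ref 6 -> FAULT, evict 5, frames=[7,6,4] (faults so far: 4)
  step 5: ref 4 -> HIT, frames=[7,6,4] (faults so far: 4)
  step 6: ref 1 -> FAULT, evict 6, frames=[7,1,4] (faults so far: 5)
  step 7: ref 1 -> HIT, frames=[7,1,4] (faults so far: 5)
  step 8: ref 4 -> HIT, frames=[7,1,4] (faults so far: 5)
  step 9: ref 1 -> HIT, frames=[7,1,4] (faults so far: 5)
  step 10: ref 2 -> FAULT, evict 1, frames=[7,2,4] (faults so far: 6)
  step 11: ref 2 -> HIT, frames=[7,2,4] (faults so far: 6)
  step 12: ref 2 -> HIT, frames=[7,2,4] (faults so far: 6)
  step 13: ref 7 -> HIT, frames=[7,2,4] (faults so far: 6)
  step 14: ref 3 -> FAULT, evict 2, frames=[7,3,4] (faults so far: 7)
  step 15: ref 4 -> HIT, frames=[7,3,4] (faults so far: 7)
  Optimal total faults: 7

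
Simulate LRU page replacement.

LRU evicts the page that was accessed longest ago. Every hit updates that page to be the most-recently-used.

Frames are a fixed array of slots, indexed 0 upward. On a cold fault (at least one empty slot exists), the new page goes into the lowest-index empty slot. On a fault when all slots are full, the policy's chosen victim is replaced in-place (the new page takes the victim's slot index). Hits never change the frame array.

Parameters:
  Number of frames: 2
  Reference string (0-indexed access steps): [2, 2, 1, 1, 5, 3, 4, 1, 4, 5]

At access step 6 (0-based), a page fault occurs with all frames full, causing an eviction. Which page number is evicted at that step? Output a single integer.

Answer: 5

Derivation:
Step 0: ref 2 -> FAULT, frames=[2,-]
Step 1: ref 2 -> HIT, frames=[2,-]
Step 2: ref 1 -> FAULT, frames=[2,1]
Step 3: ref 1 -> HIT, frames=[2,1]
Step 4: ref 5 -> FAULT, evict 2, frames=[5,1]
Step 5: ref 3 -> FAULT, evict 1, frames=[5,3]
Step 6: ref 4 -> FAULT, evict 5, frames=[4,3]
At step 6: evicted page 5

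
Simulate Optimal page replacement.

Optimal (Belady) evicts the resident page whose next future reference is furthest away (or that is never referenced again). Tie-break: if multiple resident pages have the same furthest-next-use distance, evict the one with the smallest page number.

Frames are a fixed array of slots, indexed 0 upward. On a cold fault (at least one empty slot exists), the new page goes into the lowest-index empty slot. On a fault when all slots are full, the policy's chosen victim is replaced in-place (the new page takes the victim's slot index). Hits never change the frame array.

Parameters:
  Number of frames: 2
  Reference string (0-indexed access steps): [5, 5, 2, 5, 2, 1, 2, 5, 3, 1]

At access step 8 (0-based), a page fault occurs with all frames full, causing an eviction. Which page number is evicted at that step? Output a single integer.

Step 0: ref 5 -> FAULT, frames=[5,-]
Step 1: ref 5 -> HIT, frames=[5,-]
Step 2: ref 2 -> FAULT, frames=[5,2]
Step 3: ref 5 -> HIT, frames=[5,2]
Step 4: ref 2 -> HIT, frames=[5,2]
Step 5: ref 1 -> FAULT, evict 5, frames=[1,2]
Step 6: ref 2 -> HIT, frames=[1,2]
Step 7: ref 5 -> FAULT, evict 2, frames=[1,5]
Step 8: ref 3 -> FAULT, evict 5, frames=[1,3]
At step 8: evicted page 5

Answer: 5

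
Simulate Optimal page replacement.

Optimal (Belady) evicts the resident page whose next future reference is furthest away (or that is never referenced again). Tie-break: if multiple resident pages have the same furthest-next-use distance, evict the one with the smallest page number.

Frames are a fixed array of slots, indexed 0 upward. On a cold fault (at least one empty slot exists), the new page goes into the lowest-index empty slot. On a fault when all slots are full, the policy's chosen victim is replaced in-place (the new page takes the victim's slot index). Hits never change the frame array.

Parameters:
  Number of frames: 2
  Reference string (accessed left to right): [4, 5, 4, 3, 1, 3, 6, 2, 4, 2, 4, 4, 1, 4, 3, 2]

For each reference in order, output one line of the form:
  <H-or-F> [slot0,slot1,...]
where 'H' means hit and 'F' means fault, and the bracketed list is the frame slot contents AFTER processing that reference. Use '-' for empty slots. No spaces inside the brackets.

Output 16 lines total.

F [4,-]
F [4,5]
H [4,5]
F [4,3]
F [1,3]
H [1,3]
F [1,6]
F [1,2]
F [4,2]
H [4,2]
H [4,2]
H [4,2]
F [4,1]
H [4,1]
F [4,3]
F [4,2]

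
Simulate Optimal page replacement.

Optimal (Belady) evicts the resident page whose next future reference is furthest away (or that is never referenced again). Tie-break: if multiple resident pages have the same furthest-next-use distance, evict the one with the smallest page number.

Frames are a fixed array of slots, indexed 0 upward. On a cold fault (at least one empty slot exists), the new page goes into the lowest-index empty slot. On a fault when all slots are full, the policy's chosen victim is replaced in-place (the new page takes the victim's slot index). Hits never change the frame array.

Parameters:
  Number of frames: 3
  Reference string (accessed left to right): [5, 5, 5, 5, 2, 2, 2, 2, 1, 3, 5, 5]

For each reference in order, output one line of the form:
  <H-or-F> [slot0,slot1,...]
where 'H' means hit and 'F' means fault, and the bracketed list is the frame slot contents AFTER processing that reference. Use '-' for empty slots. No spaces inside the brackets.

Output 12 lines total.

F [5,-,-]
H [5,-,-]
H [5,-,-]
H [5,-,-]
F [5,2,-]
H [5,2,-]
H [5,2,-]
H [5,2,-]
F [5,2,1]
F [5,2,3]
H [5,2,3]
H [5,2,3]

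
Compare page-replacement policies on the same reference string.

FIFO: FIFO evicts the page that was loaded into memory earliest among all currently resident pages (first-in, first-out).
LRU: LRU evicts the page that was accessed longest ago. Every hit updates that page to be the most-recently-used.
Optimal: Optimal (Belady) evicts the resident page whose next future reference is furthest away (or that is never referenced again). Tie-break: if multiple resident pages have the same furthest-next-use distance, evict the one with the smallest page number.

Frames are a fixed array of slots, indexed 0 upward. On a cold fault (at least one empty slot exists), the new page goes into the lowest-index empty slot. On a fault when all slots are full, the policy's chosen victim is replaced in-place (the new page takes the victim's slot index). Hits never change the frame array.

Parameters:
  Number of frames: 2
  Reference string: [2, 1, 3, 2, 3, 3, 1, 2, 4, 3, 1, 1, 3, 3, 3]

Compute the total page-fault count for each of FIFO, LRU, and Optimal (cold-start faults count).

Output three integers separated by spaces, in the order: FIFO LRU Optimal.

Answer: 8 9 6

Derivation:
--- FIFO ---
  step 0: ref 2 -> FAULT, frames=[2,-] (faults so far: 1)
  step 1: ref 1 -> FAULT, frames=[2,1] (faults so far: 2)
  step 2: ref 3 -> FAULT, evict 2, frames=[3,1] (faults so far: 3)
  step 3: ref 2 -> FAULT, evict 1, frames=[3,2] (faults so far: 4)
  step 4: ref 3 -> HIT, frames=[3,2] (faults so far: 4)
  step 5: ref 3 -> HIT, frames=[3,2] (faults so far: 4)
  step 6: ref 1 -> FAULT, evict 3, frames=[1,2] (faults so far: 5)
  step 7: ref 2 -> HIT, frames=[1,2] (faults so far: 5)
  step 8: ref 4 -> FAULT, evict 2, frames=[1,4] (faults so far: 6)
  step 9: ref 3 -> FAULT, evict 1, frames=[3,4] (faults so far: 7)
  step 10: ref 1 -> FAULT, evict 4, frames=[3,1] (faults so far: 8)
  step 11: ref 1 -> HIT, frames=[3,1] (faults so far: 8)
  step 12: ref 3 -> HIT, frames=[3,1] (faults so far: 8)
  step 13: ref 3 -> HIT, frames=[3,1] (faults so far: 8)
  step 14: ref 3 -> HIT, frames=[3,1] (faults so far: 8)
  FIFO total faults: 8
--- LRU ---
  step 0: ref 2 -> FAULT, frames=[2,-] (faults so far: 1)
  step 1: ref 1 -> FAULT, frames=[2,1] (faults so far: 2)
  step 2: ref 3 -> FAULT, evict 2, frames=[3,1] (faults so far: 3)
  step 3: ref 2 -> FAULT, evict 1, frames=[3,2] (faults so far: 4)
  step 4: ref 3 -> HIT, frames=[3,2] (faults so far: 4)
  step 5: ref 3 -> HIT, frames=[3,2] (faults so far: 4)
  step 6: ref 1 -> FAULT, evict 2, frames=[3,1] (faults so far: 5)
  step 7: ref 2 -> FAULT, evict 3, frames=[2,1] (faults so far: 6)
  step 8: ref 4 -> FAULT, evict 1, frames=[2,4] (faults so far: 7)
  step 9: ref 3 -> FAULT, evict 2, frames=[3,4] (faults so far: 8)
  step 10: ref 1 -> FAULT, evict 4, frames=[3,1] (faults so far: 9)
  step 11: ref 1 -> HIT, frames=[3,1] (faults so far: 9)
  step 12: ref 3 -> HIT, frames=[3,1] (faults so far: 9)
  step 13: ref 3 -> HIT, frames=[3,1] (faults so far: 9)
  step 14: ref 3 -> HIT, frames=[3,1] (faults so far: 9)
  LRU total faults: 9
--- Optimal ---
  step 0: ref 2 -> FAULT, frames=[2,-] (faults so far: 1)
  step 1: ref 1 -> FAULT, frames=[2,1] (faults so far: 2)
  step 2: ref 3 -> FAULT, evict 1, frames=[2,3] (faults so far: 3)
  step 3: ref 2 -> HIT, frames=[2,3] (faults so far: 3)
  step 4: ref 3 -> HIT, frames=[2,3] (faults so far: 3)
  step 5: ref 3 -> HIT, frames=[2,3] (faults so far: 3)
  step 6: ref 1 -> FAULT, evict 3, frames=[2,1] (faults so far: 4)
  step 7: ref 2 -> HIT, frames=[2,1] (faults so far: 4)
  step 8: ref 4 -> FAULT, evict 2, frames=[4,1] (faults so far: 5)
  step 9: ref 3 -> FAULT, evict 4, frames=[3,1] (faults so far: 6)
  step 10: ref 1 -> HIT, frames=[3,1] (faults so far: 6)
  step 11: ref 1 -> HIT, frames=[3,1] (faults so far: 6)
  step 12: ref 3 -> HIT, frames=[3,1] (faults so far: 6)
  step 13: ref 3 -> HIT, frames=[3,1] (faults so far: 6)
  step 14: ref 3 -> HIT, frames=[3,1] (faults so far: 6)
  Optimal total faults: 6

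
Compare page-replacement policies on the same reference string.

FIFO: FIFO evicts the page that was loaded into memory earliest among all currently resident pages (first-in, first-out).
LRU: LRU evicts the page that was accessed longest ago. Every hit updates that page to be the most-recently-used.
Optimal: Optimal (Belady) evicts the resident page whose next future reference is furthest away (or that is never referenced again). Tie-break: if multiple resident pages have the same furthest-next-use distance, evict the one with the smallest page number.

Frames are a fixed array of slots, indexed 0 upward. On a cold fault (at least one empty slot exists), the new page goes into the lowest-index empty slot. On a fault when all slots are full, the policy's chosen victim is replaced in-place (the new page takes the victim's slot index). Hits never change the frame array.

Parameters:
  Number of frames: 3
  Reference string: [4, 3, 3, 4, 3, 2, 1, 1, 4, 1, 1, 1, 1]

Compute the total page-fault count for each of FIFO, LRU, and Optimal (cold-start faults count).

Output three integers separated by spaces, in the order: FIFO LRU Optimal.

--- FIFO ---
  step 0: ref 4 -> FAULT, frames=[4,-,-] (faults so far: 1)
  step 1: ref 3 -> FAULT, frames=[4,3,-] (faults so far: 2)
  step 2: ref 3 -> HIT, frames=[4,3,-] (faults so far: 2)
  step 3: ref 4 -> HIT, frames=[4,3,-] (faults so far: 2)
  step 4: ref 3 -> HIT, frames=[4,3,-] (faults so far: 2)
  step 5: ref 2 -> FAULT, frames=[4,3,2] (faults so far: 3)
  step 6: ref 1 -> FAULT, evict 4, frames=[1,3,2] (faults so far: 4)
  step 7: ref 1 -> HIT, frames=[1,3,2] (faults so far: 4)
  step 8: ref 4 -> FAULT, evict 3, frames=[1,4,2] (faults so far: 5)
  step 9: ref 1 -> HIT, frames=[1,4,2] (faults so far: 5)
  step 10: ref 1 -> HIT, frames=[1,4,2] (faults so far: 5)
  step 11: ref 1 -> HIT, frames=[1,4,2] (faults so far: 5)
  step 12: ref 1 -> HIT, frames=[1,4,2] (faults so far: 5)
  FIFO total faults: 5
--- LRU ---
  step 0: ref 4 -> FAULT, frames=[4,-,-] (faults so far: 1)
  step 1: ref 3 -> FAULT, frames=[4,3,-] (faults so far: 2)
  step 2: ref 3 -> HIT, frames=[4,3,-] (faults so far: 2)
  step 3: ref 4 -> HIT, frames=[4,3,-] (faults so far: 2)
  step 4: ref 3 -> HIT, frames=[4,3,-] (faults so far: 2)
  step 5: ref 2 -> FAULT, frames=[4,3,2] (faults so far: 3)
  step 6: ref 1 -> FAULT, evict 4, frames=[1,3,2] (faults so far: 4)
  step 7: ref 1 -> HIT, frames=[1,3,2] (faults so far: 4)
  step 8: ref 4 -> FAULT, evict 3, frames=[1,4,2] (faults so far: 5)
  step 9: ref 1 -> HIT, frames=[1,4,2] (faults so far: 5)
  step 10: ref 1 -> HIT, frames=[1,4,2] (faults so far: 5)
  step 11: ref 1 -> HIT, frames=[1,4,2] (faults so far: 5)
  step 12: ref 1 -> HIT, frames=[1,4,2] (faults so far: 5)
  LRU total faults: 5
--- Optimal ---
  step 0: ref 4 -> FAULT, frames=[4,-,-] (faults so far: 1)
  step 1: ref 3 -> FAULT, frames=[4,3,-] (faults so far: 2)
  step 2: ref 3 -> HIT, frames=[4,3,-] (faults so far: 2)
  step 3: ref 4 -> HIT, frames=[4,3,-] (faults so far: 2)
  step 4: ref 3 -> HIT, frames=[4,3,-] (faults so far: 2)
  step 5: ref 2 -> FAULT, frames=[4,3,2] (faults so far: 3)
  step 6: ref 1 -> FAULT, evict 2, frames=[4,3,1] (faults so far: 4)
  step 7: ref 1 -> HIT, frames=[4,3,1] (faults so far: 4)
  step 8: ref 4 -> HIT, frames=[4,3,1] (faults so far: 4)
  step 9: ref 1 -> HIT, frames=[4,3,1] (faults so far: 4)
  step 10: ref 1 -> HIT, frames=[4,3,1] (faults so far: 4)
  step 11: ref 1 -> HIT, frames=[4,3,1] (faults so far: 4)
  step 12: ref 1 -> HIT, frames=[4,3,1] (faults so far: 4)
  Optimal total faults: 4

Answer: 5 5 4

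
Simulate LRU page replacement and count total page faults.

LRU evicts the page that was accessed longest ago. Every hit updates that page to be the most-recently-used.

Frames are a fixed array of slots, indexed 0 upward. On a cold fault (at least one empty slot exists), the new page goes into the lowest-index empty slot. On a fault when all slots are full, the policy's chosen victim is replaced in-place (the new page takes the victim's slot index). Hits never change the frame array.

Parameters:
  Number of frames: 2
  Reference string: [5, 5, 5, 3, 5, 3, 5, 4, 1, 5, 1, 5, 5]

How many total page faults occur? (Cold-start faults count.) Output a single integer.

Answer: 5

Derivation:
Step 0: ref 5 → FAULT, frames=[5,-]
Step 1: ref 5 → HIT, frames=[5,-]
Step 2: ref 5 → HIT, frames=[5,-]
Step 3: ref 3 → FAULT, frames=[5,3]
Step 4: ref 5 → HIT, frames=[5,3]
Step 5: ref 3 → HIT, frames=[5,3]
Step 6: ref 5 → HIT, frames=[5,3]
Step 7: ref 4 → FAULT (evict 3), frames=[5,4]
Step 8: ref 1 → FAULT (evict 5), frames=[1,4]
Step 9: ref 5 → FAULT (evict 4), frames=[1,5]
Step 10: ref 1 → HIT, frames=[1,5]
Step 11: ref 5 → HIT, frames=[1,5]
Step 12: ref 5 → HIT, frames=[1,5]
Total faults: 5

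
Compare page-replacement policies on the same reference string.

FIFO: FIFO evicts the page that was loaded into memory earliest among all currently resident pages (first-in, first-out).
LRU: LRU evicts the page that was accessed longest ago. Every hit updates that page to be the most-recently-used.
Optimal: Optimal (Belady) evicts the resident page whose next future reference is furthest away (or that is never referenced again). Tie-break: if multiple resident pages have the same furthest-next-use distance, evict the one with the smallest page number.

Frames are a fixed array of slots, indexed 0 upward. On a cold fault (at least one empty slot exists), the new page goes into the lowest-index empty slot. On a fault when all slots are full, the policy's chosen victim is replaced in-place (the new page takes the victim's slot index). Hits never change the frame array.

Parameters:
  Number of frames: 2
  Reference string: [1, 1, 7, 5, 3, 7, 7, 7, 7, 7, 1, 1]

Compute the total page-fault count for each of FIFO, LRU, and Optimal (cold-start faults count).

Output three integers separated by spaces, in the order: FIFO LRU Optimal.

Answer: 6 6 5

Derivation:
--- FIFO ---
  step 0: ref 1 -> FAULT, frames=[1,-] (faults so far: 1)
  step 1: ref 1 -> HIT, frames=[1,-] (faults so far: 1)
  step 2: ref 7 -> FAULT, frames=[1,7] (faults so far: 2)
  step 3: ref 5 -> FAULT, evict 1, frames=[5,7] (faults so far: 3)
  step 4: ref 3 -> FAULT, evict 7, frames=[5,3] (faults so far: 4)
  step 5: ref 7 -> FAULT, evict 5, frames=[7,3] (faults so far: 5)
  step 6: ref 7 -> HIT, frames=[7,3] (faults so far: 5)
  step 7: ref 7 -> HIT, frames=[7,3] (faults so far: 5)
  step 8: ref 7 -> HIT, frames=[7,3] (faults so far: 5)
  step 9: ref 7 -> HIT, frames=[7,3] (faults so far: 5)
  step 10: ref 1 -> FAULT, evict 3, frames=[7,1] (faults so far: 6)
  step 11: ref 1 -> HIT, frames=[7,1] (faults so far: 6)
  FIFO total faults: 6
--- LRU ---
  step 0: ref 1 -> FAULT, frames=[1,-] (faults so far: 1)
  step 1: ref 1 -> HIT, frames=[1,-] (faults so far: 1)
  step 2: ref 7 -> FAULT, frames=[1,7] (faults so far: 2)
  step 3: ref 5 -> FAULT, evict 1, frames=[5,7] (faults so far: 3)
  step 4: ref 3 -> FAULT, evict 7, frames=[5,3] (faults so far: 4)
  step 5: ref 7 -> FAULT, evict 5, frames=[7,3] (faults so far: 5)
  step 6: ref 7 -> HIT, frames=[7,3] (faults so far: 5)
  step 7: ref 7 -> HIT, frames=[7,3] (faults so far: 5)
  step 8: ref 7 -> HIT, frames=[7,3] (faults so far: 5)
  step 9: ref 7 -> HIT, frames=[7,3] (faults so far: 5)
  step 10: ref 1 -> FAULT, evict 3, frames=[7,1] (faults so far: 6)
  step 11: ref 1 -> HIT, frames=[7,1] (faults so far: 6)
  LRU total faults: 6
--- Optimal ---
  step 0: ref 1 -> FAULT, frames=[1,-] (faults so far: 1)
  step 1: ref 1 -> HIT, frames=[1,-] (faults so far: 1)
  step 2: ref 7 -> FAULT, frames=[1,7] (faults so far: 2)
  step 3: ref 5 -> FAULT, evict 1, frames=[5,7] (faults so far: 3)
  step 4: ref 3 -> FAULT, evict 5, frames=[3,7] (faults so far: 4)
  step 5: ref 7 -> HIT, frames=[3,7] (faults so far: 4)
  step 6: ref 7 -> HIT, frames=[3,7] (faults so far: 4)
  step 7: ref 7 -> HIT, frames=[3,7] (faults so far: 4)
  step 8: ref 7 -> HIT, frames=[3,7] (faults so far: 4)
  step 9: ref 7 -> HIT, frames=[3,7] (faults so far: 4)
  step 10: ref 1 -> FAULT, evict 3, frames=[1,7] (faults so far: 5)
  step 11: ref 1 -> HIT, frames=[1,7] (faults so far: 5)
  Optimal total faults: 5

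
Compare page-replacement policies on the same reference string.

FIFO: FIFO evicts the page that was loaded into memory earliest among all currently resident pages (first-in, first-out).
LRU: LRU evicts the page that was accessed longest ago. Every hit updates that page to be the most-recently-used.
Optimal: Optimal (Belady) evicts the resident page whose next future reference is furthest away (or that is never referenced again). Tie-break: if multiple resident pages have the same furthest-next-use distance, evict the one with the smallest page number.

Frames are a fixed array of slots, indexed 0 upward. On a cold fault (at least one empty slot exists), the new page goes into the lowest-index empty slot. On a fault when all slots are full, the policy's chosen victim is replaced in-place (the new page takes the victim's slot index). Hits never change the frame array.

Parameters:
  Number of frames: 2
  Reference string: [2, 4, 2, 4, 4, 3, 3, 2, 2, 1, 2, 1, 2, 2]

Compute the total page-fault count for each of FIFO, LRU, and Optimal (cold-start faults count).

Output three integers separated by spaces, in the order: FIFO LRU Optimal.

--- FIFO ---
  step 0: ref 2 -> FAULT, frames=[2,-] (faults so far: 1)
  step 1: ref 4 -> FAULT, frames=[2,4] (faults so far: 2)
  step 2: ref 2 -> HIT, frames=[2,4] (faults so far: 2)
  step 3: ref 4 -> HIT, frames=[2,4] (faults so far: 2)
  step 4: ref 4 -> HIT, frames=[2,4] (faults so far: 2)
  step 5: ref 3 -> FAULT, evict 2, frames=[3,4] (faults so far: 3)
  step 6: ref 3 -> HIT, frames=[3,4] (faults so far: 3)
  step 7: ref 2 -> FAULT, evict 4, frames=[3,2] (faults so far: 4)
  step 8: ref 2 -> HIT, frames=[3,2] (faults so far: 4)
  step 9: ref 1 -> FAULT, evict 3, frames=[1,2] (faults so far: 5)
  step 10: ref 2 -> HIT, frames=[1,2] (faults so far: 5)
  step 11: ref 1 -> HIT, frames=[1,2] (faults so far: 5)
  step 12: ref 2 -> HIT, frames=[1,2] (faults so far: 5)
  step 13: ref 2 -> HIT, frames=[1,2] (faults so far: 5)
  FIFO total faults: 5
--- LRU ---
  step 0: ref 2 -> FAULT, frames=[2,-] (faults so far: 1)
  step 1: ref 4 -> FAULT, frames=[2,4] (faults so far: 2)
  step 2: ref 2 -> HIT, frames=[2,4] (faults so far: 2)
  step 3: ref 4 -> HIT, frames=[2,4] (faults so far: 2)
  step 4: ref 4 -> HIT, frames=[2,4] (faults so far: 2)
  step 5: ref 3 -> FAULT, evict 2, frames=[3,4] (faults so far: 3)
  step 6: ref 3 -> HIT, frames=[3,4] (faults so far: 3)
  step 7: ref 2 -> FAULT, evict 4, frames=[3,2] (faults so far: 4)
  step 8: ref 2 -> HIT, frames=[3,2] (faults so far: 4)
  step 9: ref 1 -> FAULT, evict 3, frames=[1,2] (faults so far: 5)
  step 10: ref 2 -> HIT, frames=[1,2] (faults so far: 5)
  step 11: ref 1 -> HIT, frames=[1,2] (faults so far: 5)
  step 12: ref 2 -> HIT, frames=[1,2] (faults so far: 5)
  step 13: ref 2 -> HIT, frames=[1,2] (faults so far: 5)
  LRU total faults: 5
--- Optimal ---
  step 0: ref 2 -> FAULT, frames=[2,-] (faults so far: 1)
  step 1: ref 4 -> FAULT, frames=[2,4] (faults so far: 2)
  step 2: ref 2 -> HIT, frames=[2,4] (faults so far: 2)
  step 3: ref 4 -> HIT, frames=[2,4] (faults so far: 2)
  step 4: ref 4 -> HIT, frames=[2,4] (faults so far: 2)
  step 5: ref 3 -> FAULT, evict 4, frames=[2,3] (faults so far: 3)
  step 6: ref 3 -> HIT, frames=[2,3] (faults so far: 3)
  step 7: ref 2 -> HIT, frames=[2,3] (faults so far: 3)
  step 8: ref 2 -> HIT, frames=[2,3] (faults so far: 3)
  step 9: ref 1 -> FAULT, evict 3, frames=[2,1] (faults so far: 4)
  step 10: ref 2 -> HIT, frames=[2,1] (faults so far: 4)
  step 11: ref 1 -> HIT, frames=[2,1] (faults so far: 4)
  step 12: ref 2 -> HIT, frames=[2,1] (faults so far: 4)
  step 13: ref 2 -> HIT, frames=[2,1] (faults so far: 4)
  Optimal total faults: 4

Answer: 5 5 4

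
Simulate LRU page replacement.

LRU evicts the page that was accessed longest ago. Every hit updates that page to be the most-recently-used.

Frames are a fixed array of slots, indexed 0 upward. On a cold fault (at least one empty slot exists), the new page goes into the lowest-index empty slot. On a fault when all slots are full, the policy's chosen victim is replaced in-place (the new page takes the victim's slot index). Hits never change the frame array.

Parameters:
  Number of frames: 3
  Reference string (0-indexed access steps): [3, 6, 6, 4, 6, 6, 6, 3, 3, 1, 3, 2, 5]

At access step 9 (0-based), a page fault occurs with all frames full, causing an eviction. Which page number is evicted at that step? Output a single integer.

Answer: 4

Derivation:
Step 0: ref 3 -> FAULT, frames=[3,-,-]
Step 1: ref 6 -> FAULT, frames=[3,6,-]
Step 2: ref 6 -> HIT, frames=[3,6,-]
Step 3: ref 4 -> FAULT, frames=[3,6,4]
Step 4: ref 6 -> HIT, frames=[3,6,4]
Step 5: ref 6 -> HIT, frames=[3,6,4]
Step 6: ref 6 -> HIT, frames=[3,6,4]
Step 7: ref 3 -> HIT, frames=[3,6,4]
Step 8: ref 3 -> HIT, frames=[3,6,4]
Step 9: ref 1 -> FAULT, evict 4, frames=[3,6,1]
At step 9: evicted page 4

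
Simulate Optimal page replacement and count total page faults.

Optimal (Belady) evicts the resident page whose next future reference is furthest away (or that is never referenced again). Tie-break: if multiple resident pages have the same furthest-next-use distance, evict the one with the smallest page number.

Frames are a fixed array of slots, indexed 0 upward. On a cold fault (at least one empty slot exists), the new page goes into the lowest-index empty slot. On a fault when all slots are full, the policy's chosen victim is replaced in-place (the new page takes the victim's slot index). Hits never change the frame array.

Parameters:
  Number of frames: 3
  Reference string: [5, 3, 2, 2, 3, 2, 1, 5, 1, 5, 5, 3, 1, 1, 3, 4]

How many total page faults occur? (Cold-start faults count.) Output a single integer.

Answer: 5

Derivation:
Step 0: ref 5 → FAULT, frames=[5,-,-]
Step 1: ref 3 → FAULT, frames=[5,3,-]
Step 2: ref 2 → FAULT, frames=[5,3,2]
Step 3: ref 2 → HIT, frames=[5,3,2]
Step 4: ref 3 → HIT, frames=[5,3,2]
Step 5: ref 2 → HIT, frames=[5,3,2]
Step 6: ref 1 → FAULT (evict 2), frames=[5,3,1]
Step 7: ref 5 → HIT, frames=[5,3,1]
Step 8: ref 1 → HIT, frames=[5,3,1]
Step 9: ref 5 → HIT, frames=[5,3,1]
Step 10: ref 5 → HIT, frames=[5,3,1]
Step 11: ref 3 → HIT, frames=[5,3,1]
Step 12: ref 1 → HIT, frames=[5,3,1]
Step 13: ref 1 → HIT, frames=[5,3,1]
Step 14: ref 3 → HIT, frames=[5,3,1]
Step 15: ref 4 → FAULT (evict 1), frames=[5,3,4]
Total faults: 5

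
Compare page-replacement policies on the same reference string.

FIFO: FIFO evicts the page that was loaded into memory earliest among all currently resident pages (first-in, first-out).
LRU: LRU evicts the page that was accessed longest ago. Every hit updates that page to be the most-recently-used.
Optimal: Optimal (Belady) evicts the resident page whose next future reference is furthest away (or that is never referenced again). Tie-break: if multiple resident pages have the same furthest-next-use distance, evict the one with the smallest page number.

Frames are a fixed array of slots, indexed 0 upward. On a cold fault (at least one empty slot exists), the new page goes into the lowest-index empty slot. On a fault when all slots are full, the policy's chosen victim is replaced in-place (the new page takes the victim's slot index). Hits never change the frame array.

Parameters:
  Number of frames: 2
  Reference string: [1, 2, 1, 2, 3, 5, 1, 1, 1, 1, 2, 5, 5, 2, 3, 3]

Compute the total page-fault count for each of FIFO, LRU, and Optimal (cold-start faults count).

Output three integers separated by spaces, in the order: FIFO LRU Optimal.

--- FIFO ---
  step 0: ref 1 -> FAULT, frames=[1,-] (faults so far: 1)
  step 1: ref 2 -> FAULT, frames=[1,2] (faults so far: 2)
  step 2: ref 1 -> HIT, frames=[1,2] (faults so far: 2)
  step 3: ref 2 -> HIT, frames=[1,2] (faults so far: 2)
  step 4: ref 3 -> FAULT, evict 1, frames=[3,2] (faults so far: 3)
  step 5: ref 5 -> FAULT, evict 2, frames=[3,5] (faults so far: 4)
  step 6: ref 1 -> FAULT, evict 3, frames=[1,5] (faults so far: 5)
  step 7: ref 1 -> HIT, frames=[1,5] (faults so far: 5)
  step 8: ref 1 -> HIT, frames=[1,5] (faults so far: 5)
  step 9: ref 1 -> HIT, frames=[1,5] (faults so far: 5)
  step 10: ref 2 -> FAULT, evict 5, frames=[1,2] (faults so far: 6)
  step 11: ref 5 -> FAULT, evict 1, frames=[5,2] (faults so far: 7)
  step 12: ref 5 -> HIT, frames=[5,2] (faults so far: 7)
  step 13: ref 2 -> HIT, frames=[5,2] (faults so far: 7)
  step 14: ref 3 -> FAULT, evict 2, frames=[5,3] (faults so far: 8)
  step 15: ref 3 -> HIT, frames=[5,3] (faults so far: 8)
  FIFO total faults: 8
--- LRU ---
  step 0: ref 1 -> FAULT, frames=[1,-] (faults so far: 1)
  step 1: ref 2 -> FAULT, frames=[1,2] (faults so far: 2)
  step 2: ref 1 -> HIT, frames=[1,2] (faults so far: 2)
  step 3: ref 2 -> HIT, frames=[1,2] (faults so far: 2)
  step 4: ref 3 -> FAULT, evict 1, frames=[3,2] (faults so far: 3)
  step 5: ref 5 -> FAULT, evict 2, frames=[3,5] (faults so far: 4)
  step 6: ref 1 -> FAULT, evict 3, frames=[1,5] (faults so far: 5)
  step 7: ref 1 -> HIT, frames=[1,5] (faults so far: 5)
  step 8: ref 1 -> HIT, frames=[1,5] (faults so far: 5)
  step 9: ref 1 -> HIT, frames=[1,5] (faults so far: 5)
  step 10: ref 2 -> FAULT, evict 5, frames=[1,2] (faults so far: 6)
  step 11: ref 5 -> FAULT, evict 1, frames=[5,2] (faults so far: 7)
  step 12: ref 5 -> HIT, frames=[5,2] (faults so far: 7)
  step 13: ref 2 -> HIT, frames=[5,2] (faults so far: 7)
  step 14: ref 3 -> FAULT, evict 5, frames=[3,2] (faults so far: 8)
  step 15: ref 3 -> HIT, frames=[3,2] (faults so far: 8)
  LRU total faults: 8
--- Optimal ---
  step 0: ref 1 -> FAULT, frames=[1,-] (faults so far: 1)
  step 1: ref 2 -> FAULT, frames=[1,2] (faults so far: 2)
  step 2: ref 1 -> HIT, frames=[1,2] (faults so far: 2)
  step 3: ref 2 -> HIT, frames=[1,2] (faults so far: 2)
  step 4: ref 3 -> FAULT, evict 2, frames=[1,3] (faults so far: 3)
  step 5: ref 5 -> FAULT, evict 3, frames=[1,5] (faults so far: 4)
  step 6: ref 1 -> HIT, frames=[1,5] (faults so far: 4)
  step 7: ref 1 -> HIT, frames=[1,5] (faults so far: 4)
  step 8: ref 1 -> HIT, frames=[1,5] (faults so far: 4)
  step 9: ref 1 -> HIT, frames=[1,5] (faults so far: 4)
  step 10: ref 2 -> FAULT, evict 1, frames=[2,5] (faults so far: 5)
  step 11: ref 5 -> HIT, frames=[2,5] (faults so far: 5)
  step 12: ref 5 -> HIT, frames=[2,5] (faults so far: 5)
  step 13: ref 2 -> HIT, frames=[2,5] (faults so far: 5)
  step 14: ref 3 -> FAULT, evict 2, frames=[3,5] (faults so far: 6)
  step 15: ref 3 -> HIT, frames=[3,5] (faults so far: 6)
  Optimal total faults: 6

Answer: 8 8 6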